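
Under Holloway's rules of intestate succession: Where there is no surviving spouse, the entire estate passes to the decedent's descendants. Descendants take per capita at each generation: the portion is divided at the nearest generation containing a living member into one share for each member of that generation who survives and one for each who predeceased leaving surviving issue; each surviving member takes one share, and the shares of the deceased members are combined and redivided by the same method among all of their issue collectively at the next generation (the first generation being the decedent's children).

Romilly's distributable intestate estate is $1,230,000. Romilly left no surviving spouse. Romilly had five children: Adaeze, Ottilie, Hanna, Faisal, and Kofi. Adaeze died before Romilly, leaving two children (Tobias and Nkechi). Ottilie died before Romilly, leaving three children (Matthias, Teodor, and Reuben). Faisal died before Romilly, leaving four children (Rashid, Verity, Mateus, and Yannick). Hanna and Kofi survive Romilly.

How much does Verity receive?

The entire $1,230,000 passes to the descendants.
That amount ($1,230,000) is divided at the children's generation into 5 shares of $246,000. Hanna and Kofi each take $246,000. The 3 shares of the deceased (Adaeze, Ottilie, and Faisal) are combined into a pool of $738,000.
That pool ($738,000) is divided at the grandchildren's generation equally among Tobias, Nkechi, Matthias, Teodor, Reuben, Rashid, Verity, Mateus, and Yannick: $82,000 each.

Verity receives $82,000.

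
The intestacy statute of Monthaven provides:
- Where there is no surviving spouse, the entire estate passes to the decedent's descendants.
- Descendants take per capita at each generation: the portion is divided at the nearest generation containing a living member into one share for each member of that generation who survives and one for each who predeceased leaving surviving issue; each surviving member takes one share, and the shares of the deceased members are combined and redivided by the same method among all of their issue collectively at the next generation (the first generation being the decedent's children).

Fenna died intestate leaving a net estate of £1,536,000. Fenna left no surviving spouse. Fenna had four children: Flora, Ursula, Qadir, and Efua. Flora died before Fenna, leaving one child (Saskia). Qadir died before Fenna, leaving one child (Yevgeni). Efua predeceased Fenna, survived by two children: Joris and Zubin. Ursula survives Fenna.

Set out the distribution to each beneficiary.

Saskia: £288,000; Ursula: £384,000; Yevgeni: £288,000; Joris: £288,000; Zubin: £288,000

The entire £1,536,000 passes to the descendants.
That amount (£1,536,000) is divided at the children's generation into 4 shares of £384,000. Ursula takes £384,000. The 3 shares of the deceased (Flora, Qadir, and Efua) are combined into a pool of £1,152,000.
That pool (£1,152,000) is divided at the grandchildren's generation equally among Saskia, Yevgeni, Joris, and Zubin: £288,000 each.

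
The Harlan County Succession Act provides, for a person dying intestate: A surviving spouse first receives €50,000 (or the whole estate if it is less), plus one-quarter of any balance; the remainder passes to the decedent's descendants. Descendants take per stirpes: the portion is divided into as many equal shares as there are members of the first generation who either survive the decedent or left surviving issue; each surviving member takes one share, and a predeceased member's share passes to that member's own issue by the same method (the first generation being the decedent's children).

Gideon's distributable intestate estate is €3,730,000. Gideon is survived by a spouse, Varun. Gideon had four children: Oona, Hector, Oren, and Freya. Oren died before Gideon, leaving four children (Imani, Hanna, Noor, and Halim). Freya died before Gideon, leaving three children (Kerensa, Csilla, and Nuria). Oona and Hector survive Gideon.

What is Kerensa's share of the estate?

Varun first takes €50,000, leaving a balance of €3,680,000. Varun then takes one-quarter of the balance (€920,000), for a total of €970,000. The remaining €2,760,000 passes to the descendants.
The descendants' portion (€2,760,000) is divided into 4 shares of €690,000: Oona and Hector each take €690,000; Oren's €690,000 share passes to Oren's issue; Freya's €690,000 share passes to Freya's issue.
Oren's share (€690,000) is divided into 4 shares of €172,500: Imani, Hanna, Noor, and Halim each take €172,500.
Freya's share (€690,000) is divided into 3 shares of €230,000: Kerensa, Csilla, and Nuria each take €230,000.

Kerensa receives €230,000.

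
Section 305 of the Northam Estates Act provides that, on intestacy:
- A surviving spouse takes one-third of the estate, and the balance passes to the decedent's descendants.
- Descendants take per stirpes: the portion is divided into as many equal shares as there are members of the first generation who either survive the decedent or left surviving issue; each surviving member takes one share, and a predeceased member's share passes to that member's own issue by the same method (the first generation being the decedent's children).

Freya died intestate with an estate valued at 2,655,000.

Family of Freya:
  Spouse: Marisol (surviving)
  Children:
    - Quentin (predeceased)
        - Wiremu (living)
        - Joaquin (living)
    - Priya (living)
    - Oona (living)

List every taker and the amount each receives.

Marisol takes one-third of 2,655,000 = 885,000. The remaining 1,770,000 passes to the descendants.
The descendants' portion (1,770,000) is divided into 3 shares of 590,000: Priya and Oona each take 590,000; Quentin's 590,000 share passes to Quentin's issue.
Quentin's share (590,000) is divided into 2 shares of 295,000: Wiremu and Joaquin each take 295,000.

Marisol: 885,000; Wiremu: 295,000; Joaquin: 295,000; Priya: 590,000; Oona: 590,000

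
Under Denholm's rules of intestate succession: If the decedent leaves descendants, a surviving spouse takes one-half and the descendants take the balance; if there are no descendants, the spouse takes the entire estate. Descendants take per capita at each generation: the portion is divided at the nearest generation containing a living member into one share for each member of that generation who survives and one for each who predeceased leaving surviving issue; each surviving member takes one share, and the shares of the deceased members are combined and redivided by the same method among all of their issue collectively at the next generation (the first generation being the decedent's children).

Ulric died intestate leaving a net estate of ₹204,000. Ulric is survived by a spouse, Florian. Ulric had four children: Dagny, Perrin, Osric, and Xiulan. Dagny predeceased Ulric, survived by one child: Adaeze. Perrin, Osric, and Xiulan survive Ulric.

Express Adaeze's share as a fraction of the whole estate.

Adaeze receives 1/8 of the estate.

Florian takes one-half of ₹204,000 = ₹102,000. The remaining ₹102,000 passes to the descendants.
The descendants' portion (₹102,000) is divided at the children's generation into 4 shares of ₹25,500. Perrin, Osric, and Xiulan each take ₹25,500. The remaining share for the deceased Dagny (₹25,500) is carried to the next generation.
That pool (₹25,500) passes entirely to Adaeze, the sole taker at the grandchildren's generation.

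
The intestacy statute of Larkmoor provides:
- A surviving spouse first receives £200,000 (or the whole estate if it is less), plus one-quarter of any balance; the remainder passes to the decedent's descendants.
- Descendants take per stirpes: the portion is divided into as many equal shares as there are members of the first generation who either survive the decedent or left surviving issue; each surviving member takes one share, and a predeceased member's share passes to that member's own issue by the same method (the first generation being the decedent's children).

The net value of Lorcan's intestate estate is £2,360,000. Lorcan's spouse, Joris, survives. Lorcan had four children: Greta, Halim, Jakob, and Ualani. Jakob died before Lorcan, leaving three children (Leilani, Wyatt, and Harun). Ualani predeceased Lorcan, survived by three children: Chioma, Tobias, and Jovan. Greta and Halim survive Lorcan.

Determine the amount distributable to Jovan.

Jovan receives £135,000.

Joris first takes £200,000, leaving a balance of £2,160,000. Joris then takes one-quarter of the balance (£540,000), for a total of £740,000. The remaining £1,620,000 passes to the descendants.
The descendants' portion (£1,620,000) is divided into 4 shares of £405,000: Greta and Halim each take £405,000; Jakob's £405,000 share passes to Jakob's issue; Ualani's £405,000 share passes to Ualani's issue.
Jakob's share (£405,000) is divided into 3 shares of £135,000: Leilani, Wyatt, and Harun each take £135,000.
Ualani's share (£405,000) is divided into 3 shares of £135,000: Chioma, Tobias, and Jovan each take £135,000.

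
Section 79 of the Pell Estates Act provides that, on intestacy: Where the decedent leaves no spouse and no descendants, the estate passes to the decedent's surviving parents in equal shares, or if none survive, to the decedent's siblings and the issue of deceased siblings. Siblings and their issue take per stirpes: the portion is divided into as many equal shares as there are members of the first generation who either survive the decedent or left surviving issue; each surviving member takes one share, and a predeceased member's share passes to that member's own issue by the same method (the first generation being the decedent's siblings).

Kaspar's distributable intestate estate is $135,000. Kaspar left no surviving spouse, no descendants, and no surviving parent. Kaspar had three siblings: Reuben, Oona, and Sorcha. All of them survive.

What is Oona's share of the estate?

The entire $135,000 passes to the siblings and their issue.
That amount ($135,000) is divided into 3 shares of $45,000: Reuben, Oona, and Sorcha each take $45,000.

Oona receives $45,000.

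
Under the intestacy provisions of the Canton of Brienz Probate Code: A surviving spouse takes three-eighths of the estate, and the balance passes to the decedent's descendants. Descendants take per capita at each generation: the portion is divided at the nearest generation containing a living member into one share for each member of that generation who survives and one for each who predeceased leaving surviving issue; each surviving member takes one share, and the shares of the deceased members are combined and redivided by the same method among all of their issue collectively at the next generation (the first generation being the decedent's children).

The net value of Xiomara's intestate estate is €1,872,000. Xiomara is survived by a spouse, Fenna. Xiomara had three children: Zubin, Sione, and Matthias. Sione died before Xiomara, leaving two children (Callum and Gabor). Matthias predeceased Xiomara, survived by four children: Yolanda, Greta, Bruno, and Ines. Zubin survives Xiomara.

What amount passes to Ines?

Ines receives €130,000.

Fenna takes three-eighths of €1,872,000 = €702,000. The remaining €1,170,000 passes to the descendants.
The descendants' portion (€1,170,000) is divided at the children's generation into 3 shares of €390,000. Zubin takes €390,000. The 2 shares of the deceased (Sione and Matthias) are combined into a pool of €780,000.
That pool (€780,000) is divided at the grandchildren's generation equally among Callum, Gabor, Yolanda, Greta, Bruno, and Ines: €130,000 each.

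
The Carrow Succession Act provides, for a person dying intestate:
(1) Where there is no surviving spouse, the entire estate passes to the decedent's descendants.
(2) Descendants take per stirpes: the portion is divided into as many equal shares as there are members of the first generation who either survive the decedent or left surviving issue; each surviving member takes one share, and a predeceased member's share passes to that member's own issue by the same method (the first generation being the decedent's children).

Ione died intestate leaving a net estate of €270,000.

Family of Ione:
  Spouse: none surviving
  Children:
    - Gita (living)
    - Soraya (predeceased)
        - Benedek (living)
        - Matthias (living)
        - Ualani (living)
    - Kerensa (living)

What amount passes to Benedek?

Benedek receives €30,000.

The entire €270,000 passes to the descendants.
That amount (€270,000) is divided into 3 shares of €90,000: Gita and Kerensa each take €90,000; Soraya's €90,000 share passes to Soraya's issue.
Soraya's share (€90,000) is divided into 3 shares of €30,000: Benedek, Matthias, and Ualani each take €30,000.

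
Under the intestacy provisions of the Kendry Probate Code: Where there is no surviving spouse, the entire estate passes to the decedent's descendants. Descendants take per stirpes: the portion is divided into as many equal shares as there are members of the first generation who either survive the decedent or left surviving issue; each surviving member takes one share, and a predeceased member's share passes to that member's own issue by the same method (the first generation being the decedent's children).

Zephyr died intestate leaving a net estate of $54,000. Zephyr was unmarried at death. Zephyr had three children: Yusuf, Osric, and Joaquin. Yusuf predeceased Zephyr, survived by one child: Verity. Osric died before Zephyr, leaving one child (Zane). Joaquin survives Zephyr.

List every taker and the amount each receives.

Verity: $18,000; Zane: $18,000; Joaquin: $18,000

The entire $54,000 passes to the descendants.
That amount ($54,000) is divided into 3 shares of $18,000: Joaquin takes $18,000; Yusuf's $18,000 share passes to Yusuf's issue; Osric's $18,000 share passes to Osric's issue.
Yusuf's share ($18,000) passes entirely to Verity.
Osric's share ($18,000) passes entirely to Zane.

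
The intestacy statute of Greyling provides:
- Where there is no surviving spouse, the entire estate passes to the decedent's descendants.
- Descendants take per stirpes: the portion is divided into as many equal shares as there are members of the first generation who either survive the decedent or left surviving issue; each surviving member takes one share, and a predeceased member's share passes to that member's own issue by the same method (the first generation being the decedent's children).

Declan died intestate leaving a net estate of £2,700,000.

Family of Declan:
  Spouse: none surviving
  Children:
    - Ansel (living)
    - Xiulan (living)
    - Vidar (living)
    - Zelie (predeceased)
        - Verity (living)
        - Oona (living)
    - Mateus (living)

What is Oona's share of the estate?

Oona receives £270,000.

The entire £2,700,000 passes to the descendants.
That amount (£2,700,000) is divided into 5 shares of £540,000: Ansel, Xiulan, Vidar, and Mateus each take £540,000; Zelie's £540,000 share passes to Zelie's issue.
Zelie's share (£540,000) is divided into 2 shares of £270,000: Verity and Oona each take £270,000.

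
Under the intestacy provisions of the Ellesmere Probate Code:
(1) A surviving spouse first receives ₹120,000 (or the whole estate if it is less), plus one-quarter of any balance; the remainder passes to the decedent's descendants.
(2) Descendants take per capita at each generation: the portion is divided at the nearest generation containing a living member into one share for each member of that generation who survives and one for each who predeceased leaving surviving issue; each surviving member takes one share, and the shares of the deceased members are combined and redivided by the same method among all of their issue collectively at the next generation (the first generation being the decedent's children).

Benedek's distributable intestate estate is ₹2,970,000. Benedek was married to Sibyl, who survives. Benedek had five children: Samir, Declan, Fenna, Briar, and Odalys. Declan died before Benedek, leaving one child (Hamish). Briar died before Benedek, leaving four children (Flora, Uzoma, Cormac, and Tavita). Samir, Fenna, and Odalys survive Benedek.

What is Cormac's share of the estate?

Cormac receives ₹171,000.

Sibyl first takes ₹120,000, leaving a balance of ₹2,850,000. Sibyl then takes one-quarter of the balance (₹712,500), for a total of ₹832,500. The remaining ₹2,137,500 passes to the descendants.
The descendants' portion (₹2,137,500) is divided at the children's generation into 5 shares of ₹427,500. Samir, Fenna, and Odalys each take ₹427,500. The 2 shares of the deceased (Declan and Briar) are combined into a pool of ₹855,000.
That pool (₹855,000) is divided at the grandchildren's generation equally among Hamish, Flora, Uzoma, Cormac, and Tavita: ₹171,000 each.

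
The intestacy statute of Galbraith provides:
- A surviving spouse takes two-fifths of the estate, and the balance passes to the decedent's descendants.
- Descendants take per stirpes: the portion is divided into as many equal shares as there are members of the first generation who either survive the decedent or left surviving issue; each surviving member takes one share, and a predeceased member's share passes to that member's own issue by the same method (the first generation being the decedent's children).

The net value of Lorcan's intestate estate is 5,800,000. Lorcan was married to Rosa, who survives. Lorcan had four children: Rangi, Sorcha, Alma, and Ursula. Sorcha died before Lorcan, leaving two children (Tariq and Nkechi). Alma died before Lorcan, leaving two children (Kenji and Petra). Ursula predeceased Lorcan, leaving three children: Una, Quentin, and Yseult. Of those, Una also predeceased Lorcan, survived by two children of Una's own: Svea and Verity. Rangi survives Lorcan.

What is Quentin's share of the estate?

Quentin receives 290,000.

Rosa takes two-fifths of 5,800,000 = 2,320,000. The remaining 3,480,000 passes to the descendants.
The descendants' portion (3,480,000) is divided into 4 shares of 870,000: Rangi takes 870,000; Sorcha's 870,000 share passes to Sorcha's issue; Alma's 870,000 share passes to Alma's issue; Ursula's 870,000 share passes to Ursula's issue.
Sorcha's share (870,000) is divided into 2 shares of 435,000: Tariq and Nkechi each take 435,000.
Alma's share (870,000) is divided into 2 shares of 435,000: Kenji and Petra each take 435,000.
Ursula's share (870,000) is divided into 3 shares of 290,000: Quentin and Yseult each take 290,000; Una's 290,000 share passes to Una's issue.
Una's share (290,000) is divided into 2 shares of 145,000: Svea and Verity each take 145,000.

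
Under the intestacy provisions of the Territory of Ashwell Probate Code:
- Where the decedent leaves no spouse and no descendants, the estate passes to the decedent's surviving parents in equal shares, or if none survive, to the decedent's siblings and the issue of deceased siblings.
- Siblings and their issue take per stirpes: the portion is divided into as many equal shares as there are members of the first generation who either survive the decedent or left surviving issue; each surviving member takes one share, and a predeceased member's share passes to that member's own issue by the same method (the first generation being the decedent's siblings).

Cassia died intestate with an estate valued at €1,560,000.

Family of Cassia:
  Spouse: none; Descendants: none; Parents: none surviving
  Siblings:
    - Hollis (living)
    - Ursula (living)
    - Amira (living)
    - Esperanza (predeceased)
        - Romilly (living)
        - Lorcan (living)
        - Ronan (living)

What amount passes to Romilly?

The entire €1,560,000 passes to the siblings and their issue.
That amount (€1,560,000) is divided into 4 shares of €390,000: Hollis, Ursula, and Amira each take €390,000; Esperanza's €390,000 share passes to Esperanza's issue.
Esperanza's share (€390,000) is divided into 3 shares of €130,000: Romilly, Lorcan, and Ronan each take €130,000.

Romilly receives €130,000.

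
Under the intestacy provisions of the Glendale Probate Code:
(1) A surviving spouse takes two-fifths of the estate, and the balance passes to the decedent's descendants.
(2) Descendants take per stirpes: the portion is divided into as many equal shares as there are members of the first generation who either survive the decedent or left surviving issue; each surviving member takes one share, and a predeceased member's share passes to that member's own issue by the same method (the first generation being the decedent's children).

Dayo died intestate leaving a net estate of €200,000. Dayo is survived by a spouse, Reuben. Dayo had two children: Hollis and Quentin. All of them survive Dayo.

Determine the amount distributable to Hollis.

Hollis receives €60,000.

Reuben takes two-fifths of €200,000 = €80,000. The remaining €120,000 passes to the descendants.
The descendants' portion (€120,000) is divided into 2 shares of €60,000: Hollis and Quentin each take €60,000.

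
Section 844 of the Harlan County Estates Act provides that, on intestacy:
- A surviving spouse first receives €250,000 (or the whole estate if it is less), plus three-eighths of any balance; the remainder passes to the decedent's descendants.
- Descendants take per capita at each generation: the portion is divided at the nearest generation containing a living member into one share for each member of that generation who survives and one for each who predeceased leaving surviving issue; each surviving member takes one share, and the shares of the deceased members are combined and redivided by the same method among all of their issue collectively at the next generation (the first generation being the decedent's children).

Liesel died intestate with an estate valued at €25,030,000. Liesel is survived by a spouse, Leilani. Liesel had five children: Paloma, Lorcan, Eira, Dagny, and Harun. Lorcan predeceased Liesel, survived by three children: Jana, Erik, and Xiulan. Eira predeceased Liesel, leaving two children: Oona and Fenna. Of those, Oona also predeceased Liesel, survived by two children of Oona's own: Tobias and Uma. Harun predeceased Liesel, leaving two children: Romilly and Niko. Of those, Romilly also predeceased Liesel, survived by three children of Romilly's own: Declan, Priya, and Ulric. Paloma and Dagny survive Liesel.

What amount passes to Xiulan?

Leilani first takes €250,000, leaving a balance of €24,780,000. Leilani then takes three-eighths of the balance (€9,292,500), for a total of €9,542,500. The remaining €15,487,500 passes to the descendants.
The descendants' portion (€15,487,500) is divided at the children's generation into 5 shares of €3,097,500. Paloma and Dagny each take €3,097,500. The 3 shares of the deceased (Lorcan, Eira, and Harun) are combined into a pool of €9,292,500.
That pool (€9,292,500) is divided at the grandchildren's generation into 7 shares of €1,327,500. Jana, Erik, Xiulan, Fenna, and Niko each take €1,327,500. The 2 shares of the deceased (Oona and Romilly) are combined into a pool of €2,655,000.
That pool (€2,655,000) is divided at the great-grandchildren's generation equally among Tobias, Uma, Declan, Priya, and Ulric: €531,000 each.

Xiulan receives €1,327,500.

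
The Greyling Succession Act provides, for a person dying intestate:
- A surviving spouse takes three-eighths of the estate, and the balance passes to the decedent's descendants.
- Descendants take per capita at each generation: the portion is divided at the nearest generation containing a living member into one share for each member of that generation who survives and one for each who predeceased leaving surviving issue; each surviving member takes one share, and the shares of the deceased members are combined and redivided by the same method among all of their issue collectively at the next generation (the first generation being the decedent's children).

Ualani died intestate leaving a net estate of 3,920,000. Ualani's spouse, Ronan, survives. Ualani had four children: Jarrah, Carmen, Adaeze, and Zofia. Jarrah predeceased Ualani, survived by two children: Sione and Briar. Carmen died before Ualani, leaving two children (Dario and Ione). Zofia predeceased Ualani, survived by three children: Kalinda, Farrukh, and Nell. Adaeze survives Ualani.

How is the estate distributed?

Ronan: 1,470,000; Sione: 262,500; Briar: 262,500; Dario: 262,500; Ione: 262,500; Adaeze: 612,500; Kalinda: 262,500; Farrukh: 262,500; Nell: 262,500

Ronan takes three-eighths of 3,920,000 = 1,470,000. The remaining 2,450,000 passes to the descendants.
The descendants' portion (2,450,000) is divided at the children's generation into 4 shares of 612,500. Adaeze takes 612,500. The 3 shares of the deceased (Jarrah, Carmen, and Zofia) are combined into a pool of 1,837,500.
That pool (1,837,500) is divided at the grandchildren's generation equally among Sione, Briar, Dario, Ione, Kalinda, Farrukh, and Nell: 262,500 each.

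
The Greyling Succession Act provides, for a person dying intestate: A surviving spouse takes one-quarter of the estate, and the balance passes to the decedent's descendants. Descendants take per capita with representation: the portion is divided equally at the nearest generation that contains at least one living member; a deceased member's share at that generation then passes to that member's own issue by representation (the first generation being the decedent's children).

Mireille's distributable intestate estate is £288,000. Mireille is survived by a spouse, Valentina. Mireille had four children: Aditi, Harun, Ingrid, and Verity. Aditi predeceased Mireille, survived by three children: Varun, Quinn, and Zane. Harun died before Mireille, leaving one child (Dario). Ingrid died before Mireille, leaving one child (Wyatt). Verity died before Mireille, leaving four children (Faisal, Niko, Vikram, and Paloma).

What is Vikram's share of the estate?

Vikram receives £24,000.

Valentina takes one-quarter of £288,000 = £72,000. The remaining £216,000 passes to the descendants.
No child survives, so the initial division is made at the grandchildren's generation.
The descendants' portion (£216,000) is divided into 9 shares of £24,000: Varun, Quinn, Zane, Dario, Wyatt, Faisal, Niko, Vikram, and Paloma each take £24,000.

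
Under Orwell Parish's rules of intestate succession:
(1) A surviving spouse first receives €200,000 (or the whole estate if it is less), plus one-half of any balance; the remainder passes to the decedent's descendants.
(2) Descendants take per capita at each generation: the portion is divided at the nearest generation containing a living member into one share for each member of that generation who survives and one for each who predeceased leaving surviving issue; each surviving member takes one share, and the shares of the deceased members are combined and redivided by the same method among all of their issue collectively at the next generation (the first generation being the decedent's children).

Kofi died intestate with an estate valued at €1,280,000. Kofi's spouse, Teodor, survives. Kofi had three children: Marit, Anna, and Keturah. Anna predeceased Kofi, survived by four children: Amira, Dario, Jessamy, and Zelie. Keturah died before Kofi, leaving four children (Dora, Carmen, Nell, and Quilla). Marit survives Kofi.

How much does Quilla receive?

Teodor first takes €200,000, leaving a balance of €1,080,000. Teodor then takes one-half of the balance (€540,000), for a total of €740,000. The remaining €540,000 passes to the descendants.
The descendants' portion (€540,000) is divided at the children's generation into 3 shares of €180,000. Marit takes €180,000. The 2 shares of the deceased (Anna and Keturah) are combined into a pool of €360,000.
That pool (€360,000) is divided at the grandchildren's generation equally among Amira, Dario, Jessamy, Zelie, Dora, Carmen, Nell, and Quilla: €45,000 each.

Quilla receives €45,000.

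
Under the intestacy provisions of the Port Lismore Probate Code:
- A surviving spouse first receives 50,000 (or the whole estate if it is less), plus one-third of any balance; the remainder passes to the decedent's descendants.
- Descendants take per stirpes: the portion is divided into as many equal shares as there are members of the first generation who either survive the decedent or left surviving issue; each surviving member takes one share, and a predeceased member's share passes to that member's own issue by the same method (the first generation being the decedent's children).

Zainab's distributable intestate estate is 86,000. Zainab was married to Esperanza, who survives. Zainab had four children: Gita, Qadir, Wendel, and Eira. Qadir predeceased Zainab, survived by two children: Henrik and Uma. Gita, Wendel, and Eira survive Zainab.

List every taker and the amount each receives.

Esperanza: 62,000; Gita: 6,000; Henrik: 3,000; Uma: 3,000; Wendel: 6,000; Eira: 6,000

Esperanza first takes 50,000, leaving a balance of 36,000. Esperanza then takes one-third of the balance (12,000), for a total of 62,000. The remaining 24,000 passes to the descendants.
The descendants' portion (24,000) is divided into 4 shares of 6,000: Gita, Wendel, and Eira each take 6,000; Qadir's 6,000 share passes to Qadir's issue.
Qadir's share (6,000) is divided into 2 shares of 3,000: Henrik and Uma each take 3,000.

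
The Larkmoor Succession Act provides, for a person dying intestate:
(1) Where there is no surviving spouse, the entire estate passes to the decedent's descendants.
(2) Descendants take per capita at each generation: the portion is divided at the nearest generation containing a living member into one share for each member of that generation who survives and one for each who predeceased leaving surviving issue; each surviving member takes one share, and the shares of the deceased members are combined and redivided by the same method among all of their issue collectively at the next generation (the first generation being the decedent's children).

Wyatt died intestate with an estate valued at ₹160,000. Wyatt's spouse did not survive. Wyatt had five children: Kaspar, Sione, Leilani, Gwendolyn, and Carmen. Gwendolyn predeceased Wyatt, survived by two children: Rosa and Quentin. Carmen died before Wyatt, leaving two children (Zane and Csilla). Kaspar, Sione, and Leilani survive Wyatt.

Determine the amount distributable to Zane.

Zane receives ₹16,000.

The entire ₹160,000 passes to the descendants.
That amount (₹160,000) is divided at the children's generation into 5 shares of ₹32,000. Kaspar, Sione, and Leilani each take ₹32,000. The 2 shares of the deceased (Gwendolyn and Carmen) are combined into a pool of ₹64,000.
That pool (₹64,000) is divided at the grandchildren's generation equally among Rosa, Quentin, Zane, and Csilla: ₹16,000 each.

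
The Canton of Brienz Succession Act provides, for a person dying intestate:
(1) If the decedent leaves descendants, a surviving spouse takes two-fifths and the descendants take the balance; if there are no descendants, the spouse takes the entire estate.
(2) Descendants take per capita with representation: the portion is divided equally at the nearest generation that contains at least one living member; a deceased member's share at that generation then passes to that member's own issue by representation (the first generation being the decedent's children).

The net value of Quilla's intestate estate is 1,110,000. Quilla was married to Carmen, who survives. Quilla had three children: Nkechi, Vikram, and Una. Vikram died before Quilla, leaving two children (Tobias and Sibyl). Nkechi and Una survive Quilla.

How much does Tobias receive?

Carmen takes two-fifths of 1,110,000 = 444,000. The remaining 666,000 passes to the descendants.
The descendants' portion (666,000) is divided into 3 shares of 222,000: Nkechi and Una each take 222,000; Vikram's 222,000 share passes to Vikram's issue.
Vikram's share (222,000) is divided into 2 shares of 111,000: Tobias and Sibyl each take 111,000.

Tobias receives 111,000.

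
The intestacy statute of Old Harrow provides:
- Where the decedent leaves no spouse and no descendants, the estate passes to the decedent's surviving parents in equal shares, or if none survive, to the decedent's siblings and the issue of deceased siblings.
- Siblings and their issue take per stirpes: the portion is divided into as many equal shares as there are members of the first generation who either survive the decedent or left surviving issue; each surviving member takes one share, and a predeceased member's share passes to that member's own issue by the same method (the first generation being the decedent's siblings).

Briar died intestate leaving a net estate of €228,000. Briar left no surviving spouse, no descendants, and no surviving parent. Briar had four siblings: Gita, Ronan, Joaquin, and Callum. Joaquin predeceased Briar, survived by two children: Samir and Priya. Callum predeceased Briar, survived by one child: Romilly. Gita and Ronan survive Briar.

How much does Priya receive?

Priya receives €28,500.

The entire €228,000 passes to the siblings and their issue.
That amount (€228,000) is divided into 4 shares of €57,000: Gita and Ronan each take €57,000; Joaquin's €57,000 share passes to Joaquin's issue; Callum's €57,000 share passes to Callum's issue.
Joaquin's share (€57,000) is divided into 2 shares of €28,500: Samir and Priya each take €28,500.
Callum's share (€57,000) passes entirely to Romilly.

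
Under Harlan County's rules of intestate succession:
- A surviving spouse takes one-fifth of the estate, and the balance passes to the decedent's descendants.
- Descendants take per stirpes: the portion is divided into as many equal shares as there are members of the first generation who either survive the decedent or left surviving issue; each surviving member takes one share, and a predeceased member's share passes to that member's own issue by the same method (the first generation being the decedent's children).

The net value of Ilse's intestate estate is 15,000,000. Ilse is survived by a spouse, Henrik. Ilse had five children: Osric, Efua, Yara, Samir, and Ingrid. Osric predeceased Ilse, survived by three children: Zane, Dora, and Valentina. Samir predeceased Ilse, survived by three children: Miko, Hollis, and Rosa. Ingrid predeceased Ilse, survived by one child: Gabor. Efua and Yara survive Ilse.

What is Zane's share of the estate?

Henrik takes one-fifth of 15,000,000 = 3,000,000. The remaining 12,000,000 passes to the descendants.
The descendants' portion (12,000,000) is divided into 5 shares of 2,400,000: Efua and Yara each take 2,400,000; Osric's 2,400,000 share passes to Osric's issue; Samir's 2,400,000 share passes to Samir's issue; Ingrid's 2,400,000 share passes to Ingrid's issue.
Osric's share (2,400,000) is divided into 3 shares of 800,000: Zane, Dora, and Valentina each take 800,000.
Samir's share (2,400,000) is divided into 3 shares of 800,000: Miko, Hollis, and Rosa each take 800,000.
Ingrid's share (2,400,000) passes entirely to Gabor.

Zane receives 800,000.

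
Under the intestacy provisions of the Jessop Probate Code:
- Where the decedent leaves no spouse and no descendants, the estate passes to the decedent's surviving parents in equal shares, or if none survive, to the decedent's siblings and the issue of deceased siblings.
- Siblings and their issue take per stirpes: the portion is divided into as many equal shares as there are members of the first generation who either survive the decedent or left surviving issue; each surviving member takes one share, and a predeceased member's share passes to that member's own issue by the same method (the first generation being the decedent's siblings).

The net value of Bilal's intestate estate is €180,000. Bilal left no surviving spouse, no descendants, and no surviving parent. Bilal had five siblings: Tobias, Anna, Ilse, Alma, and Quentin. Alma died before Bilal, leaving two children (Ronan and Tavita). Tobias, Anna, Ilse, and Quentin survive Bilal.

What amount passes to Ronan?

Ronan receives €18,000.

The entire €180,000 passes to the siblings and their issue.
That amount (€180,000) is divided into 5 shares of €36,000: Tobias, Anna, Ilse, and Quentin each take €36,000; Alma's €36,000 share passes to Alma's issue.
Alma's share (€36,000) is divided into 2 shares of €18,000: Ronan and Tavita each take €18,000.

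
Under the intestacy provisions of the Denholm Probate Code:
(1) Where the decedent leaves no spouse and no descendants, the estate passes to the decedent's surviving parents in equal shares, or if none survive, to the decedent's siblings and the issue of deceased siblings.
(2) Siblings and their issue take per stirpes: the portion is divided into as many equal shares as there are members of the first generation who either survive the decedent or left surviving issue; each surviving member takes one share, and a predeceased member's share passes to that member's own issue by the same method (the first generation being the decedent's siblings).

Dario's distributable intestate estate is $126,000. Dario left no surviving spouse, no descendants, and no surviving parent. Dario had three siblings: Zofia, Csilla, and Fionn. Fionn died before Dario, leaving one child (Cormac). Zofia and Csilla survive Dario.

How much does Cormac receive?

Cormac receives $42,000.

The entire $126,000 passes to the siblings and their issue.
That amount ($126,000) is divided into 3 shares of $42,000: Zofia and Csilla each take $42,000; Fionn's $42,000 share passes to Fionn's issue.
Fionn's share ($42,000) passes entirely to Cormac.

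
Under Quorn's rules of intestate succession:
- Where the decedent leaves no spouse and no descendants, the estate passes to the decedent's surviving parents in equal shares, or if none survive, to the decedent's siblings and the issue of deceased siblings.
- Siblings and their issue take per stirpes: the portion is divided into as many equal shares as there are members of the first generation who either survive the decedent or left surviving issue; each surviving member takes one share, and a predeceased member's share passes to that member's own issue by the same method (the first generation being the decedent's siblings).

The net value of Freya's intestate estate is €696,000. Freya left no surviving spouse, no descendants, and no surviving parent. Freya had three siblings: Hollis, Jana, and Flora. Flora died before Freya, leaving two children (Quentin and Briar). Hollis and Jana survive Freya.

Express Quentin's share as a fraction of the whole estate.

The entire €696,000 passes to the siblings and their issue.
That amount (€696,000) is divided into 3 shares of €232,000: Hollis and Jana each take €232,000; Flora's €232,000 share passes to Flora's issue.
Flora's share (€232,000) is divided into 2 shares of €116,000: Quentin and Briar each take €116,000.

Quentin receives 1/6 of the estate.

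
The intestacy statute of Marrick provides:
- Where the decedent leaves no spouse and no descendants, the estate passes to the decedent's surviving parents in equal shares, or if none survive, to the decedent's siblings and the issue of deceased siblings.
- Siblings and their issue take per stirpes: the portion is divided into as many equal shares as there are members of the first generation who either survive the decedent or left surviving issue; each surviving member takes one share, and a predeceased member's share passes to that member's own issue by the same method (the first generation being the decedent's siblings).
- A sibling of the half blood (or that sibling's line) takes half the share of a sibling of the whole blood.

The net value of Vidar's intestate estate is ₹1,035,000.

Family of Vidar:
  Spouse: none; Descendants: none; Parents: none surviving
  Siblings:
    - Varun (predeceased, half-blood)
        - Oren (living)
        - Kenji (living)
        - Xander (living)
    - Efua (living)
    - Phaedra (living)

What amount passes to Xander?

The entire ₹1,035,000 passes to the siblings and their issue.
Counting each half-blood sibling's line as half a unit, there are 5/2 units in ₹1,035,000, so one unit is ₹414,000. Whole-blood lines (Efua and Phaedra) take ₹414,000 each; half-blood lines (Varun) take ₹207,000 each.
Varun's share (₹207,000) is divided into 3 shares of ₹69,000: Oren, Kenji, and Xander each take ₹69,000.

Xander receives ₹69,000.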